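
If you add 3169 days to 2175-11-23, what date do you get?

+366 (one year; includes Feb 29, 2176) → Nov 23, 2176 (2803 left).
+365 (one year) → Nov 23, 2177 (2438 left).
+365 (one year) → Nov 23, 2178 (2073 left).
+365 (one year) → Nov 23, 2179 (1708 left).
+366 (one year; includes Feb 29, 2180) → Nov 23, 2180 (1342 left).
+365 (one year) → Nov 23, 2181 (977 left).
+365 (one year) → Nov 23, 2182 (612 left).
+365 (one year) → Nov 23, 2183 (247 left).
Nov has 30 days: +8 → Dec 1, 2183 (239 left).
Dec has 31 days: +31 → Jan 1, 2184 (208 left).
Jan has 31 days: +31 → Feb 1, 2184 (177 left).
Feb has 29 days: +29 → Mar 1, 2184 (148 left).
Mar has 31 days: +31 → Apr 1, 2184 (117 left).
Apr has 30 days: +30 → May 1, 2184 (87 left).
May has 31 days: +31 → Jun 1, 2184 (56 left).
Jun has 30 days: +30 → Jul 1, 2184 (26 left).
+26 → Jul 27, 2184.

July 27, 2184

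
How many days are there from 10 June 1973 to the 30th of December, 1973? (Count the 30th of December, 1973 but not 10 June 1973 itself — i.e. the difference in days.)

203

Jun 10, 1973 → Jul 10, 1973: 30 days (June has 30).
Jul 10, 1973 → Aug 10, 1973: 31 days (July has 31).
Aug 10, 1973 → Sep 10, 1973: 31 days (August has 31).
Sep 10, 1973 → Oct 10, 1973: 30 days (September has 30).
Oct 10, 1973 → Nov 10, 1973: 31 days (October has 31).
Nov 10, 1973 → Dec 10, 1973: 30 days (November has 30).
Dec 10, 1973 → Dec 30, 1973: 20 days.
Total: 203 days.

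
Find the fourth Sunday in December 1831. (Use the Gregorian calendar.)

December 25, 1831

December 1, 1831 is a Thursday.
The first Sunday is therefore December 4 (3 days later).
The fourth Sunday is 4 + 3×7 = December 25.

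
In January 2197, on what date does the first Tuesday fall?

January 3, 2197

January 1, 2197 is a Sunday.
The first Tuesday is therefore January 3 (2 days later).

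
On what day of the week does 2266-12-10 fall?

Monday

Doomsday rule: the anchor day for the 2200s is Friday. For year 66: 66÷12 = 5 r 6, and 6÷4 = 1, so 5+6+1 = 12.
Friday + 12 ≡ Wednesday — that's 2266's doomsday.
In December the doomsday date is Dec 12.
Dec 10 is 2 days before Dec 12; 2 mod 7 = 2, so Wednesday − 2 = Monday.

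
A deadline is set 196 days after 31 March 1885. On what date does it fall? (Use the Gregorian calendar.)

Mar has 31 days: +1 → Apr 1, 1885 (195 left).
Apr has 30 days: +30 → May 1, 1885 (165 left).
May has 31 days: +31 → Jun 1, 1885 (134 left).
Jun has 30 days: +30 → Jul 1, 1885 (104 left).
Jul has 31 days: +31 → Aug 1, 1885 (73 left).
Aug has 31 days: +31 → Sep 1, 1885 (42 left).
Sep has 30 days: +30 → Oct 1, 1885 (12 left).
+12 → Oct 13, 1885.

October 13, 1885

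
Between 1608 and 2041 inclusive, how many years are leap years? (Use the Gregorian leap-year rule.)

106

Multiples of 4 in [1608,2041]: 109.
Of those, multiples of 100: 4 (not leap unless ÷400).
Multiples of 400: 1.
Leap years = 109 − 4 + 1 = 106.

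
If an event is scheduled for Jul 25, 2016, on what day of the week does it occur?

Monday

Doomsday rule: the anchor day for the 2000s is Tuesday. For year 16: 16÷12 = 1 r 4, and 4÷4 = 1, so 1+4+1 = 6.
Tuesday + 6 ≡ Monday — that's 2016's doomsday.
In July the doomsday date is Jul 11.
Jul 25 is 14 days after Jul 11; 14 mod 7 = 0, so Monday + 0 = Monday.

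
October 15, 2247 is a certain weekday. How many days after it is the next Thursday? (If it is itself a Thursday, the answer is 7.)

6

Oct 15, 2247 is a Friday.
From Friday to the next Thursday is 6 days.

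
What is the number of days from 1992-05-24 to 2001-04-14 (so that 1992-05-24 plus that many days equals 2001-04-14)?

May 24, 1992 → May 24, 1993: 365 days.
May 24, 1993 → May 24, 1994: 365 days.
May 24, 1994 → May 24, 1995: 365 days.
May 24, 1995 → May 24, 1996: 366 days (Feb 29, 1996 is in that span).
May 24, 1996 → May 24, 1997: 365 days.
May 24, 1997 → May 24, 1998: 365 days.
May 24, 1998 → May 24, 1999: 365 days.
May 24, 1999 → May 24, 2000: 366 days (Feb 29, 2000 is in that span).
May 24, 2000 → Jun 24, 2000: 31 days (May has 31).
Jun 24, 2000 → Jul 24, 2000: 30 days (June has 30).
Jul 24, 2000 → Aug 24, 2000: 31 days (July has 31).
Aug 24, 2000 → Sep 24, 2000: 31 days (August has 31).
Sep 24, 2000 → Oct 24, 2000: 30 days (September has 30).
Oct 24, 2000 → Nov 24, 2000: 31 days (October has 31).
Nov 24, 2000 → Dec 24, 2000: 30 days (November has 30).
Dec 24, 2000 → Jan 24, 2001: 31 days (December has 31).
Jan 24, 2001 → Feb 24, 2001: 31 days (January has 31).
Feb 24, 2001 → Mar 24, 2001: 28 days (February has 28).
Mar 24, 2001 → Apr 14, 2001: 21 days.
Total: 3247 days.

3247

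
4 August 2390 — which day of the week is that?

Saturday

Doomsday rule: the anchor day for the 2300s is Wednesday. For year 90: 90÷12 = 7 r 6, and 6÷4 = 1, so 7+6+1 = 14.
Wednesday + 14 ≡ Wednesday — that's 2390's doomsday.
In August the doomsday date is Aug 8.
Aug 4 is 4 days before Aug 8; 4 mod 7 = 4, so Wednesday − 4 = Saturday.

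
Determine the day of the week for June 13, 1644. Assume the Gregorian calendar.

Doomsday rule: the anchor day for the 1600s is Tuesday. For year 44: 44÷12 = 3 r 8, and 8÷4 = 2, so 3+8+2 = 13.
Tuesday + 13 ≡ Monday — that's 1644's doomsday.
In June the doomsday date is Jun 6.
Jun 13 is 7 days after Jun 6; 7 mod 7 = 0, so Monday + 0 = Monday.

Monday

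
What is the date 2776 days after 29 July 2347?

+366 (one year; includes Feb 29, 2348) → Jul 29, 2348 (2410 left).
+365 (one year) → Jul 29, 2349 (2045 left).
+365 (one year) → Jul 29, 2350 (1680 left).
+365 (one year) → Jul 29, 2351 (1315 left).
+366 (one year; includes Feb 29, 2352) → Jul 29, 2352 (949 left).
+365 (one year) → Jul 29, 2353 (584 left).
+365 (one year) → Jul 29, 2354 (219 left).
Jul has 31 days: +3 → Aug 1, 2354 (216 left).
Aug has 31 days: +31 → Sep 1, 2354 (185 left).
Sep has 30 days: +30 → Oct 1, 2354 (155 left).
Oct has 31 days: +31 → Nov 1, 2354 (124 left).
Nov has 30 days: +30 → Dec 1, 2354 (94 left).
Dec has 31 days: +31 → Jan 1, 2355 (63 left).
Jan has 31 days: +31 → Feb 1, 2355 (32 left).
Feb has 28 days: +28 → Mar 1, 2355 (4 left).
+4 → Mar 5, 2355.

March 5, 2355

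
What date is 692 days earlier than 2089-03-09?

−365 (one year) → Mar 9, 2088 (327 left).
−9 → Feb 29, 2088 (end of Feb, 29 days; 318 left).
−29 → Jan 31, 2088 (end of Jan, 31 days; 289 left).
−31 → Dec 31, 2087 (end of Dec, 31 days; 258 left).
−31 → Nov 30, 2087 (end of Nov, 30 days; 227 left).
−30 → Oct 31, 2087 (end of Oct, 31 days; 197 left).
−31 → Sep 30, 2087 (end of Sep, 30 days; 166 left).
−30 → Aug 31, 2087 (end of Aug, 31 days; 136 left).
−31 → Jul 31, 2087 (end of Jul, 31 days; 105 left).
−31 → Jun 30, 2087 (end of Jun, 30 days; 74 left).
−30 → May 31, 2087 (end of May, 31 days; 44 left).
−31 → Apr 30, 2087 (end of Apr, 30 days; 13 left).
−13 → Apr 17, 2087.

April 17, 2087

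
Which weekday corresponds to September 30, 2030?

Monday

January 1, 2030 is a Tuesday.
Jan 1, 2030 → Feb 1, 2030: 31 days (January has 31).
Feb 1, 2030 → Mar 1, 2030: 28 days (February has 28).
Mar 1, 2030 → Apr 1, 2030: 31 days (March has 31).
Apr 1, 2030 → May 1, 2030: 30 days (April has 30).
May 1, 2030 → Jun 1, 2030: 31 days (May has 31).
Jun 1, 2030 → Jul 1, 2030: 30 days (June has 30).
Jul 1, 2030 → Aug 1, 2030: 31 days (July has 31).
Aug 1, 2030 → Sep 1, 2030: 31 days (August has 31).
Sep 1, 2030 → Sep 30, 2030: 29 days.
Total: 272 days.
272 mod 7 = 6, so Tuesday + 6 = Monday.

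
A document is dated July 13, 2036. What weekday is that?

Sunday

January 1, 2036 is a Tuesday.
Jan 1, 2036 → Feb 1, 2036: 31 days (January has 31).
Feb 1, 2036 → Mar 1, 2036: 29 days (February has 29).
Mar 1, 2036 → Apr 1, 2036: 31 days (March has 31).
Apr 1, 2036 → May 1, 2036: 30 days (April has 30).
May 1, 2036 → Jun 1, 2036: 31 days (May has 31).
Jun 1, 2036 → Jul 1, 2036: 30 days (June has 30).
Jul 1, 2036 → Jul 13, 2036: 12 days.
Total: 194 days.
194 mod 7 = 5, so Tuesday + 5 = Sunday.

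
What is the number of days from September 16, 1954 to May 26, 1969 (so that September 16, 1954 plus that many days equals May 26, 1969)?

Sep 16, 1954 → Sep 16, 1955: 365 days.
Sep 16, 1955 → Sep 16, 1956: 366 days (Feb 29, 1956 is in that span).
Sep 16, 1956 → Sep 16, 1957: 365 days.
Sep 16, 1957 → Sep 16, 1958: 365 days.
Sep 16, 1958 → Sep 16, 1959: 365 days.
Sep 16, 1959 → Sep 16, 1960: 366 days (Feb 29, 1960 is in that span).
Sep 16, 1960 → Sep 16, 1961: 365 days.
Sep 16, 1961 → Sep 16, 1962: 365 days.
Sep 16, 1962 → Sep 16, 1963: 365 days.
Sep 16, 1963 → Sep 16, 1964: 366 days (Feb 29, 1964 is in that span).
Sep 16, 1964 → Sep 16, 1965: 365 days.
Sep 16, 1965 → Sep 16, 1966: 365 days.
Sep 16, 1966 → Sep 16, 1967: 365 days.
Sep 16, 1967 → Sep 16, 1968: 366 days (Feb 29, 1968 is in that span).
Sep 16, 1968 → Oct 16, 1968: 30 days (September has 30).
Oct 16, 1968 → Nov 16, 1968: 31 days (October has 31).
Nov 16, 1968 → Dec 16, 1968: 30 days (November has 30).
Dec 16, 1968 → Jan 16, 1969: 31 days (December has 31).
Jan 16, 1969 → Feb 16, 1969: 31 days (January has 31).
Feb 16, 1969 → Mar 16, 1969: 28 days (February has 28).
Mar 16, 1969 → Apr 16, 1969: 31 days (March has 31).
Apr 16, 1969 → May 16, 1969: 30 days (April has 30).
May 16, 1969 → May 26, 1969: 10 days.
Total: 5366 days.

5366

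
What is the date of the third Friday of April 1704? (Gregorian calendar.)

April 1, 1704 is a Tuesday.
The first Friday is therefore April 4 (3 days later).
The third Friday is 4 + 2×7 = April 18.

April 18, 1704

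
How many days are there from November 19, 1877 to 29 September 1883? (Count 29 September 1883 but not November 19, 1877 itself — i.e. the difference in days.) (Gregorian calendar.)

Nov 19, 1877 → Nov 19, 1878: 365 days.
Nov 19, 1878 → Nov 19, 1879: 365 days.
Nov 19, 1879 → Nov 19, 1880: 366 days (Feb 29, 1880 is in that span).
Nov 19, 1880 → Nov 19, 1881: 365 days.
Nov 19, 1881 → Nov 19, 1882: 365 days.
Nov 19, 1882 → Dec 19, 1882: 30 days (November has 30).
Dec 19, 1882 → Jan 19, 1883: 31 days (December has 31).
Jan 19, 1883 → Feb 19, 1883: 31 days (January has 31).
Feb 19, 1883 → Mar 19, 1883: 28 days (February has 28).
Mar 19, 1883 → Apr 19, 1883: 31 days (March has 31).
Apr 19, 1883 → May 19, 1883: 30 days (April has 30).
May 19, 1883 → Jun 19, 1883: 31 days (May has 31).
Jun 19, 1883 → Jul 19, 1883: 30 days (June has 30).
Jul 19, 1883 → Aug 19, 1883: 31 days (July has 31).
Aug 19, 1883 → Sep 19, 1883: 31 days (August has 31).
Sep 19, 1883 → Sep 29, 1883: 10 days.
Total: 2140 days.

2140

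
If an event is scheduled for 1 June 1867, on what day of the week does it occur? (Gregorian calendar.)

Doomsday rule: the anchor day for the 1800s is Friday. For year 67: 67÷12 = 5 r 7, and 7÷4 = 1, so 5+7+1 = 13.
Friday + 13 ≡ Thursday — that's 1867's doomsday.
In June the doomsday date is Jun 6.
Jun 1 is 5 days before Jun 6; 5 mod 7 = 5, so Thursday − 5 = Saturday.

Saturday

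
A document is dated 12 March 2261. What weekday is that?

Doomsday rule: the anchor day for the 2200s is Friday. For year 61: 61÷12 = 5 r 1, and 1÷4 = 0, so 5+1+0 = 6.
Friday + 6 ≡ Thursday — that's 2261's doomsday.
In March the doomsday date is Mar 14.
Mar 12 is 2 days before Mar 14; 2 mod 7 = 2, so Thursday − 2 = Tuesday.

Tuesday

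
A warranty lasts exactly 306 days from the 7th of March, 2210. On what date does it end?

Mar has 31 days: +25 → Apr 1, 2210 (281 left).
Apr has 30 days: +30 → May 1, 2210 (251 left).
May has 31 days: +31 → Jun 1, 2210 (220 left).
Jun has 30 days: +30 → Jul 1, 2210 (190 left).
Jul has 31 days: +31 → Aug 1, 2210 (159 left).
Aug has 31 days: +31 → Sep 1, 2210 (128 left).
Sep has 30 days: +30 → Oct 1, 2210 (98 left).
Oct has 31 days: +31 → Nov 1, 2210 (67 left).
Nov has 30 days: +30 → Dec 1, 2210 (37 left).
Dec has 31 days: +31 → Jan 1, 2211 (6 left).
+6 → Jan 7, 2211.

January 7, 2211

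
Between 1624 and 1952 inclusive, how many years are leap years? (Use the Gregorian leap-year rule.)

80

Multiples of 4 in [1624,1952]: 83.
Of those, multiples of 100: 3 (not leap unless ÷400).
Multiples of 400: 0.
Leap years = 83 − 3 + 0 = 80.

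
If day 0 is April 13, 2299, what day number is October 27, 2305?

2388

Apr 13, 2299 → Apr 13, 2300: 365 days.
Apr 13, 2300 → Apr 13, 2301: 365 days.
Apr 13, 2301 → Apr 13, 2302: 365 days.
Apr 13, 2302 → Apr 13, 2303: 365 days.
Apr 13, 2303 → Apr 13, 2304: 366 days (Feb 29, 2304 is in that span).
Apr 13, 2304 → Apr 13, 2305: 365 days.
Apr 13, 2305 → May 13, 2305: 30 days (April has 30).
May 13, 2305 → Jun 13, 2305: 31 days (May has 31).
Jun 13, 2305 → Jul 13, 2305: 30 days (June has 30).
Jul 13, 2305 → Aug 13, 2305: 31 days (July has 31).
Aug 13, 2305 → Sep 13, 2305: 31 days (August has 31).
Sep 13, 2305 → Oct 13, 2305: 30 days (September has 30).
Oct 13, 2305 → Oct 27, 2305: 14 days.
Total: 2388 days.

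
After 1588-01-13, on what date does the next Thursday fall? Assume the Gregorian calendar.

Jan 13, 1588 is a Wednesday.
From Wednesday to the next Thursday is 1 day.
Jan 13, 1588 + 1 = Jan 14, 1588.

January 14, 1588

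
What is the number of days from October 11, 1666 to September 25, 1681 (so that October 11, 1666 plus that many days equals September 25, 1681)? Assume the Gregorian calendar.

Oct 11, 1666 → Oct 11, 1667: 365 days.
Oct 11, 1667 → Oct 11, 1668: 366 days (Feb 29, 1668 is in that span).
Oct 11, 1668 → Oct 11, 1669: 365 days.
Oct 11, 1669 → Oct 11, 1670: 365 days.
Oct 11, 1670 → Oct 11, 1671: 365 days.
Oct 11, 1671 → Oct 11, 1672: 366 days (Feb 29, 1672 is in that span).
Oct 11, 1672 → Oct 11, 1673: 365 days.
Oct 11, 1673 → Oct 11, 1674: 365 days.
Oct 11, 1674 → Oct 11, 1675: 365 days.
Oct 11, 1675 → Oct 11, 1676: 366 days (Feb 29, 1676 is in that span).
Oct 11, 1676 → Oct 11, 1677: 365 days.
Oct 11, 1677 → Oct 11, 1678: 365 days.
Oct 11, 1678 → Oct 11, 1679: 365 days.
Oct 11, 1679 → Oct 11, 1680: 366 days (Feb 29, 1680 is in that span).
Oct 11, 1680 → Nov 11, 1680: 31 days (October has 31).
Nov 11, 1680 → Dec 11, 1680: 30 days (November has 30).
Dec 11, 1680 → Jan 11, 1681: 31 days (December has 31).
Jan 11, 1681 → Feb 11, 1681: 31 days (January has 31).
Feb 11, 1681 → Mar 11, 1681: 28 days (February has 28).
Mar 11, 1681 → Apr 11, 1681: 31 days (March has 31).
Apr 11, 1681 → May 11, 1681: 30 days (April has 30).
May 11, 1681 → Jun 11, 1681: 31 days (May has 31).
Jun 11, 1681 → Jul 11, 1681: 30 days (June has 30).
Jul 11, 1681 → Aug 11, 1681: 31 days (July has 31).
Aug 11, 1681 → Sep 11, 1681: 31 days (August has 31).
Sep 11, 1681 → Sep 25, 1681: 14 days.
Total: 5463 days.

5463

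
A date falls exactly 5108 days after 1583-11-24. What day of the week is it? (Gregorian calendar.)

Tuesday

Nov 24, 1583 is a Thursday.
5108 mod 7 = 5, so 5108 days after a Thursday is Thursday + 5 = Tuesday.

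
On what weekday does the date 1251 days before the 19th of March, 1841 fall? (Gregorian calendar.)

Mar 19, 1841 is a Friday.
1251 mod 7 = 5, so 1251 days before a Friday is Friday − 5 = Sunday.

Sunday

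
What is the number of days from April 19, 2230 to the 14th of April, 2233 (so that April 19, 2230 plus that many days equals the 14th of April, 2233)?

Apr 19, 2230 → Apr 19, 2231: 365 days.
Apr 19, 2231 → Apr 19, 2232: 366 days (Feb 29, 2232 is in that span).
Apr 19, 2232 → May 19, 2232: 30 days (April has 30).
May 19, 2232 → Jun 19, 2232: 31 days (May has 31).
Jun 19, 2232 → Jul 19, 2232: 30 days (June has 30).
Jul 19, 2232 → Aug 19, 2232: 31 days (July has 31).
Aug 19, 2232 → Sep 19, 2232: 31 days (August has 31).
Sep 19, 2232 → Oct 19, 2232: 30 days (September has 30).
Oct 19, 2232 → Nov 19, 2232: 31 days (October has 31).
Nov 19, 2232 → Dec 19, 2232: 30 days (November has 30).
Dec 19, 2232 → Jan 19, 2233: 31 days (December has 31).
Jan 19, 2233 → Feb 19, 2233: 31 days (January has 31).
Feb 19, 2233 → Mar 19, 2233: 28 days (February has 28).
Mar 19, 2233 → Apr 14, 2233: 26 days.
Total: 1091 days.

1091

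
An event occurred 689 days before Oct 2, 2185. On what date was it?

November 13, 2183

−365 (one year) → Oct 2, 2184 (324 left).
−2 → Sep 30, 2184 (end of Sep, 30 days; 322 left).
−30 → Aug 31, 2184 (end of Aug, 31 days; 292 left).
−31 → Jul 31, 2184 (end of Jul, 31 days; 261 left).
−31 → Jun 30, 2184 (end of Jun, 30 days; 230 left).
−30 → May 31, 2184 (end of May, 31 days; 200 left).
−31 → Apr 30, 2184 (end of Apr, 30 days; 169 left).
−30 → Mar 31, 2184 (end of Mar, 31 days; 139 left).
−31 → Feb 29, 2184 (end of Feb, 29 days; 108 left).
−29 → Jan 31, 2184 (end of Jan, 31 days; 79 left).
−31 → Dec 31, 2183 (end of Dec, 31 days; 48 left).
−31 → Nov 30, 2183 (end of Nov, 30 days; 17 left).
−17 → Nov 13, 2183.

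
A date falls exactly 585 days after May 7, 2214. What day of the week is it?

Wednesday

May 7, 2214 is a Saturday.
585 mod 7 = 4, so 585 days after a Saturday is Saturday + 4 = Wednesday.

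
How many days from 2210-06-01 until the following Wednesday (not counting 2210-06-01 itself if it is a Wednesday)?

Jun 1, 2210 is a Friday.
From Friday to the next Wednesday is 5 days.

5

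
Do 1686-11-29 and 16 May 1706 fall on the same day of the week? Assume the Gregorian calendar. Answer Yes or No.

From Nov 29, 1686 to May 16, 1706 is 7107 days.
7107 mod 7 = 2, so they are different weekdays.
(Nov 29, 1686 is a Friday; May 16, 1706 is a Sunday.)

No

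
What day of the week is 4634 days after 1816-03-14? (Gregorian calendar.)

First find the weekday of Mar 14, 1816. Doomsday rule: the anchor day for the 1800s is Friday. For year 16: 16÷12 = 1 r 4, and 4÷4 = 1, so 1+4+1 = 6.
Friday + 6 ≡ Thursday — that's 1816's doomsday.
In March the doomsday date is Mar 14.
Mar 14 is the doomsday itself: Thursday.
4634 mod 7 = 0, so 4634 days after a Thursday is Thursday + 0 = Thursday.

Thursday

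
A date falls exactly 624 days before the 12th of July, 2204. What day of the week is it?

First find the weekday of Jul 12, 2204. Doomsday rule: the anchor day for the 2200s is Friday. For year 04: 4÷12 = 0 r 4, and 4÷4 = 1, so 0+4+1 = 5.
Friday + 5 ≡ Wednesday — that's 2204's doomsday.
In July the doomsday date is Jul 11.
Jul 12 is 1 day after Jul 11; 1 mod 7 = 1, so Wednesday + 1 = Thursday.
624 mod 7 = 1, so 624 days before a Thursday is Thursday − 1 = Wednesday.

Wednesday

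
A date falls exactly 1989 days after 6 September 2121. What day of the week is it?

Sunday

First find the weekday of Sep 6, 2121. Doomsday rule: the anchor day for the 2100s is Sunday. For year 21: 21÷12 = 1 r 9, and 9÷4 = 2, so 1+9+2 = 12.
Sunday + 12 ≡ Friday — that's 2121's doomsday.
In September the doomsday date is Sep 5.
Sep 6 is 1 day after Sep 5; 1 mod 7 = 1, so Friday + 1 = Saturday.
1989 mod 7 = 1, so 1989 days after a Saturday is Saturday + 1 = Sunday.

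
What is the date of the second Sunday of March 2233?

March 1, 2233 is a Friday.
The first Sunday is therefore March 3 (2 days later).
The second Sunday is 3 + 1×7 = March 10.

March 10, 2233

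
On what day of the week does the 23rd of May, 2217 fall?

Friday

Doomsday rule: the anchor day for the 2200s is Friday. For year 17: 17÷12 = 1 r 5, and 5÷4 = 1, so 1+5+1 = 7.
Friday + 7 ≡ Friday — that's 2217's doomsday.
In May the doomsday date is May 9.
May 23 is 14 days after May 9; 14 mod 7 = 0, so Friday + 0 = Friday.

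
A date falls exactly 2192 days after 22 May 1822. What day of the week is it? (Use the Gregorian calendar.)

First find the weekday of May 22, 1822. Doomsday rule: the anchor day for the 1800s is Friday. For year 22: 22÷12 = 1 r 10, and 10÷4 = 2, so 1+10+2 = 13.
Friday + 13 ≡ Thursday — that's 1822's doomsday.
In May the doomsday date is May 9.
May 22 is 13 days after May 9; 13 mod 7 = 6, so Thursday + 6 = Wednesday.
2192 mod 7 = 1, so 2192 days after a Wednesday is Wednesday + 1 = Thursday.

Thursday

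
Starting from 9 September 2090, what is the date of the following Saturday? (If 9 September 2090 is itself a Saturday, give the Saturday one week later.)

Sep 9, 2090 is a Saturday.
From Saturday to the next Saturday is 7 days.
Sep 9, 2090 + 7 = Sep 16, 2090.

September 16, 2090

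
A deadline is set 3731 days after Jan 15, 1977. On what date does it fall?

April 4, 1987

+365 (one year) → Jan 15, 1978 (3366 left).
+365 (one year) → Jan 15, 1979 (3001 left).
+365 (one year) → Jan 15, 1980 (2636 left).
+366 (one year; includes Feb 29, 1980) → Jan 15, 1981 (2270 left).
+365 (one year) → Jan 15, 1982 (1905 left).
+365 (one year) → Jan 15, 1983 (1540 left).
+365 (one year) → Jan 15, 1984 (1175 left).
+366 (one year; includes Feb 29, 1984) → Jan 15, 1985 (809 left).
+365 (one year) → Jan 15, 1986 (444 left).
+365 (one year) → Jan 15, 1987 (79 left).
Jan has 31 days: +17 → Feb 1, 1987 (62 left).
Feb has 28 days: +28 → Mar 1, 1987 (34 left).
Mar has 31 days: +31 → Apr 1, 1987 (3 left).
+3 → Apr 4, 1987.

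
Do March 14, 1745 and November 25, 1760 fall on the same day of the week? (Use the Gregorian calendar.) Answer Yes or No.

From Mar 14, 1745 to Nov 25, 1760 is 5735 days.
5735 mod 7 = 2, so they are different weekdays.
(Mar 14, 1745 is a Sunday; Nov 25, 1760 is a Tuesday.)

No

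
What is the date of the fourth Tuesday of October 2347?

October 28, 2347

October 1, 2347 is a Wednesday.
The first Tuesday is therefore October 7 (6 days later).
The fourth Tuesday is 7 + 3×7 = October 28.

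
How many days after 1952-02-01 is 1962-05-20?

Feb 1, 1952 → Feb 1, 1953: 366 days (Feb 29, 1952 is in that span).
Feb 1, 1953 → Feb 1, 1954: 365 days.
Feb 1, 1954 → Feb 1, 1955: 365 days.
Feb 1, 1955 → Feb 1, 1956: 365 days.
Feb 1, 1956 → Feb 1, 1957: 366 days (Feb 29, 1956 is in that span).
Feb 1, 1957 → Feb 1, 1958: 365 days.
Feb 1, 1958 → Feb 1, 1959: 365 days.
Feb 1, 1959 → Feb 1, 1960: 365 days.
Feb 1, 1960 → Feb 1, 1961: 366 days (Feb 29, 1960 is in that span).
Feb 1, 1961 → Feb 1, 1962: 365 days.
Feb 1, 1962 → Mar 1, 1962: 28 days (February has 28).
Mar 1, 1962 → Apr 1, 1962: 31 days (March has 31).
Apr 1, 1962 → May 1, 1962: 30 days (April has 30).
May 1, 1962 → May 20, 1962: 19 days.
Total: 3761 days.

3761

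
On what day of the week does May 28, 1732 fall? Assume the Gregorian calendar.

Doomsday rule: the anchor day for the 1700s is Sunday. For year 32: 32÷12 = 2 r 8, and 8÷4 = 2, so 2+8+2 = 12.
Sunday + 12 ≡ Friday — that's 1732's doomsday.
In May the doomsday date is May 9.
May 28 is 19 days after May 9; 19 mod 7 = 5, so Friday + 5 = Wednesday.

Wednesday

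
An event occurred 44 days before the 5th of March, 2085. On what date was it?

January 20, 2085

−5 → Feb 28, 2085 (end of Feb, 28 days; 39 left).
−28 → Jan 31, 2085 (end of Jan, 31 days; 11 left).
−11 → Jan 20, 2085.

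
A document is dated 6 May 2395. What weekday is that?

Doomsday rule: the anchor day for the 2300s is Wednesday. For year 95: 95÷12 = 7 r 11, and 11÷4 = 2, so 7+11+2 = 20.
Wednesday + 20 ≡ Tuesday — that's 2395's doomsday.
In May the doomsday date is May 9.
May 6 is 3 days before May 9; 3 mod 7 = 3, so Tuesday − 3 = Saturday.

Saturday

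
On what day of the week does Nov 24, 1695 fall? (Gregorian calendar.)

Doomsday rule: the anchor day for the 1600s is Tuesday. For year 95: 95÷12 = 7 r 11, and 11÷4 = 2, so 7+11+2 = 20.
Tuesday + 20 ≡ Monday — that's 1695's doomsday.
In November the doomsday date is Nov 7.
Nov 24 is 17 days after Nov 7; 17 mod 7 = 3, so Monday + 3 = Thursday.

Thursday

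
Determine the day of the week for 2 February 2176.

Friday

Doomsday rule: the anchor day for the 2100s is Sunday. For year 76: 76÷12 = 6 r 4, and 4÷4 = 1, so 6+4+1 = 11.
Sunday + 11 ≡ Thursday — that's 2176's doomsday.
In February the doomsday date is Feb 29 (2176 is a leap year (divisible by 4)).
Feb 2 is 27 days before Feb 29; 27 mod 7 = 6, so Thursday − 6 = Friday.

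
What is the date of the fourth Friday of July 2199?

July 1, 2199 is a Monday.
The first Friday is therefore July 5 (4 days later).
The fourth Friday is 5 + 3×7 = July 26.

July 26, 2199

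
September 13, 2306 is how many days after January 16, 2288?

6814

Jan 16, 2288 → Jan 16, 2289: 366 days (Feb 29, 2288 is in that span).
Jan 16, 2289 → Jan 16, 2290: 365 days.
Jan 16, 2290 → Jan 16, 2291: 365 days.
Jan 16, 2291 → Jan 16, 2292: 365 days.
Jan 16, 2292 → Jan 16, 2293: 366 days (Feb 29, 2292 is in that span).
Jan 16, 2293 → Jan 16, 2294: 365 days.
Jan 16, 2294 → Jan 16, 2295: 365 days.
Jan 16, 2295 → Jan 16, 2296: 365 days.
Jan 16, 2296 → Jan 16, 2297: 366 days (Feb 29, 2296 is in that span).
Jan 16, 2297 → Jan 16, 2298: 365 days.
Jan 16, 2298 → Jan 16, 2299: 365 days.
Jan 16, 2299 → Jan 16, 2300: 365 days.
Jan 16, 2300 → Jan 16, 2301: 365 days.
Jan 16, 2301 → Jan 16, 2302: 365 days.
Jan 16, 2302 → Jan 16, 2303: 365 days.
Jan 16, 2303 → Jan 16, 2304: 365 days.
Jan 16, 2304 → Jan 16, 2305: 366 days (Feb 29, 2304 is in that span).
Jan 16, 2305 → Jan 16, 2306: 365 days.
Jan 16, 2306 → Feb 16, 2306: 31 days (January has 31).
Feb 16, 2306 → Mar 16, 2306: 28 days (February has 28).
Mar 16, 2306 → Apr 16, 2306: 31 days (March has 31).
Apr 16, 2306 → May 16, 2306: 30 days (April has 30).
May 16, 2306 → Jun 16, 2306: 31 days (May has 31).
Jun 16, 2306 → Jul 16, 2306: 30 days (June has 30).
Jul 16, 2306 → Aug 16, 2306: 31 days (July has 31).
Aug 16, 2306 → Sep 13, 2306: 28 days.
Total: 6814 days.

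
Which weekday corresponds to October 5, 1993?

Tuesday

Doomsday rule: the anchor day for the 1900s is Wednesday. For year 93: 93÷12 = 7 r 9, and 9÷4 = 2, so 7+9+2 = 18.
Wednesday + 18 ≡ Sunday — that's 1993's doomsday.
In October the doomsday date is Oct 10.
Oct 5 is 5 days before Oct 10; 5 mod 7 = 5, so Sunday − 5 = Tuesday.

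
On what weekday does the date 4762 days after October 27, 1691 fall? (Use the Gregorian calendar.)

Monday

First find the weekday of Oct 27, 1691. Doomsday rule: the anchor day for the 1600s is Tuesday. For year 91: 91÷12 = 7 r 7, and 7÷4 = 1, so 7+7+1 = 15.
Tuesday + 15 ≡ Wednesday — that's 1691's doomsday.
In October the doomsday date is Oct 10.
Oct 27 is 17 days after Oct 10; 17 mod 7 = 3, so Wednesday + 3 = Saturday.
4762 mod 7 = 2, so 4762 days after a Saturday is Saturday + 2 = Monday.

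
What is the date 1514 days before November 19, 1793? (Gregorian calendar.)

September 27, 1789

−365 (one year) → Nov 19, 1792 (1149 left).
−366 (one year; includes Feb 29, 1792) → Nov 19, 1791 (783 left).
−365 (one year) → Nov 19, 1790 (418 left).
−365 (one year) → Nov 19, 1789 (53 left).
−19 → Oct 31, 1789 (end of Oct, 31 days; 34 left).
−31 → Sep 30, 1789 (end of Sep, 30 days; 3 left).
−3 → Sep 27, 1789.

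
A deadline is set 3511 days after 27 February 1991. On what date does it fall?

October 8, 2000

+365 (one year) → Feb 27, 1992 (3146 left).
+366 (one year; includes Feb 29, 1992) → Feb 27, 1993 (2780 left).
+365 (one year) → Feb 27, 1994 (2415 left).
+365 (one year) → Feb 27, 1995 (2050 left).
+365 (one year) → Feb 27, 1996 (1685 left).
+366 (one year; includes Feb 29, 1996) → Feb 27, 1997 (1319 left).
+365 (one year) → Feb 27, 1998 (954 left).
+365 (one year) → Feb 27, 1999 (589 left).
+365 (one year) → Feb 27, 2000 (224 left).
Feb has 29 days: +3 → Mar 1, 2000 (221 left).
Mar has 31 days: +31 → Apr 1, 2000 (190 left).
Apr has 30 days: +30 → May 1, 2000 (160 left).
May has 31 days: +31 → Jun 1, 2000 (129 left).
Jun has 30 days: +30 → Jul 1, 2000 (99 left).
Jul has 31 days: +31 → Aug 1, 2000 (68 left).
Aug has 31 days: +31 → Sep 1, 2000 (37 left).
Sep has 30 days: +30 → Oct 1, 2000 (7 left).
+7 → Oct 8, 2000.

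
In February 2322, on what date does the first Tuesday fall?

February 1, 2322 is a Wednesday.
The first Tuesday is therefore February 7 (6 days later).

February 7, 2322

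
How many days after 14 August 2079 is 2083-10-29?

1537

Aug 14, 2079 → Aug 14, 2080: 366 days (Feb 29, 2080 is in that span).
Aug 14, 2080 → Aug 14, 2081: 365 days.
Aug 14, 2081 → Aug 14, 2082: 365 days.
Aug 14, 2082 → Aug 14, 2083: 365 days.
Aug 14, 2083 → Sep 14, 2083: 31 days (August has 31).
Sep 14, 2083 → Oct 14, 2083: 30 days (September has 30).
Oct 14, 2083 → Oct 29, 2083: 15 days.
Total: 1537 days.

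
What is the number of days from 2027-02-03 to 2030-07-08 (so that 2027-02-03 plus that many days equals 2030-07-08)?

Feb 3, 2027 → Feb 3, 2028: 365 days.
Feb 3, 2028 → Feb 3, 2029: 366 days (Feb 29, 2028 is in that span).
Feb 3, 2029 → Feb 3, 2030: 365 days.
Feb 3, 2030 → Mar 3, 2030: 28 days (February has 28).
Mar 3, 2030 → Apr 3, 2030: 31 days (March has 31).
Apr 3, 2030 → May 3, 2030: 30 days (April has 30).
May 3, 2030 → Jun 3, 2030: 31 days (May has 31).
Jun 3, 2030 → Jul 3, 2030: 30 days (June has 30).
Jul 3, 2030 → Jul 8, 2030: 5 days.
Total: 1251 days.

1251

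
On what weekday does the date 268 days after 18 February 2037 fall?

First find the weekday of Feb 18, 2037. Doomsday rule: the anchor day for the 2000s is Tuesday. For year 37: 37÷12 = 3 r 1, and 1÷4 = 0, so 3+1+0 = 4.
Tuesday + 4 ≡ Saturday — that's 2037's doomsday.
In February the doomsday date is Feb 28 (2037 is not a leap year).
Feb 18 is 10 days before Feb 28; 10 mod 7 = 3, so Saturday − 3 = Wednesday.
268 mod 7 = 2, so 268 days after a Wednesday is Wednesday + 2 = Friday.

Friday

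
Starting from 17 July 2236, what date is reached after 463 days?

October 23, 2237

+365 (one year) → Jul 17, 2237 (98 left).
Jul has 31 days: +15 → Aug 1, 2237 (83 left).
Aug has 31 days: +31 → Sep 1, 2237 (52 left).
Sep has 30 days: +30 → Oct 1, 2237 (22 left).
+22 → Oct 23, 2237.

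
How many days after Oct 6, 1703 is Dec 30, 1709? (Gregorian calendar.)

Oct 6, 1703 → Oct 6, 1704: 366 days (Feb 29, 1704 is in that span).
Oct 6, 1704 → Oct 6, 1705: 365 days.
Oct 6, 1705 → Oct 6, 1706: 365 days.
Oct 6, 1706 → Oct 6, 1707: 365 days.
Oct 6, 1707 → Oct 6, 1708: 366 days (Feb 29, 1708 is in that span).
Oct 6, 1708 → Oct 6, 1709: 365 days.
Oct 6, 1709 → Nov 6, 1709: 31 days (October has 31).
Nov 6, 1709 → Dec 6, 1709: 30 days (November has 30).
Dec 6, 1709 → Dec 30, 1709: 24 days.
Total: 2277 days.

2277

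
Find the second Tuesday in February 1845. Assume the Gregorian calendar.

February 1, 1845 is a Saturday.
The first Tuesday is therefore February 4 (3 days later).
The second Tuesday is 4 + 1×7 = February 11.

February 11, 1845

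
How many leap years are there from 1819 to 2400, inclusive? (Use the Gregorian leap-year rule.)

Multiples of 4 in [1819,2400]: 146.
Of those, multiples of 100: 6 (not leap unless ÷400).
Multiples of 400: 2.
Leap years = 146 − 6 + 2 = 142.

142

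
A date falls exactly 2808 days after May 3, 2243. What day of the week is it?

First find the weekday of May 3, 2243. Doomsday rule: the anchor day for the 2200s is Friday. For year 43: 43÷12 = 3 r 7, and 7÷4 = 1, so 3+7+1 = 11.
Friday + 11 ≡ Tuesday — that's 2243's doomsday.
In May the doomsday date is May 9.
May 3 is 6 days before May 9; 6 mod 7 = 6, so Tuesday − 6 = Wednesday.
2808 mod 7 = 1, so 2808 days after a Wednesday is Wednesday + 1 = Thursday.

Thursday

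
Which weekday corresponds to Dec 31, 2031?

Doomsday rule: the anchor day for the 2000s is Tuesday. For year 31: 31÷12 = 2 r 7, and 7÷4 = 1, so 2+7+1 = 10.
Tuesday + 10 ≡ Friday — that's 2031's doomsday.
In December the doomsday date is Dec 12.
Dec 31 is 19 days after Dec 12; 19 mod 7 = 5, so Friday + 5 = Wednesday.

Wednesday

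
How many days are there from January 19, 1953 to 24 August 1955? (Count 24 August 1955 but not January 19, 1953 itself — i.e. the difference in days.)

Jan 19, 1953 → Jan 19, 1954: 365 days.
Jan 19, 1954 → Jan 19, 1955: 365 days.
Jan 19, 1955 → Feb 19, 1955: 31 days (January has 31).
Feb 19, 1955 → Mar 19, 1955: 28 days (February has 28).
Mar 19, 1955 → Apr 19, 1955: 31 days (March has 31).
Apr 19, 1955 → May 19, 1955: 30 days (April has 30).
May 19, 1955 → Jun 19, 1955: 31 days (May has 31).
Jun 19, 1955 → Jul 19, 1955: 30 days (June has 30).
Jul 19, 1955 → Aug 19, 1955: 31 days (July has 31).
Aug 19, 1955 → Aug 24, 1955: 5 days.
Total: 947 days.

947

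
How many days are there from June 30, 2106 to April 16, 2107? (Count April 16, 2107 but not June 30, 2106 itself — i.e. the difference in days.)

Jun 30, 2106 → Jul 30, 2106: 30 days (June has 30).
Jul 30, 2106 → Aug 30, 2106: 31 days (July has 31).
Aug 30, 2106 → Sep 30, 2106: 31 days (August has 31).
Sep 30, 2106 → Oct 30, 2106: 30 days (September has 30).
Oct 30, 2106 → Nov 30, 2106: 31 days (October has 31).
Nov 30, 2106 → Dec 30, 2106: 30 days (November has 30).
Dec 30, 2106 → Jan 30, 2107: 31 days (December has 31).
Jan 30, 2107 → Feb 28, 2107: 29 days (January has 31).
Feb 28, 2107 → Mar 28, 2107: 28 days (February has 28).
Mar 28, 2107 → Apr 16, 2107: 19 days.
Total: 290 days.

290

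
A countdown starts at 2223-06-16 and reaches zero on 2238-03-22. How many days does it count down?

5393

Jun 16, 2223 → Jun 16, 2224: 366 days (Feb 29, 2224 is in that span).
Jun 16, 2224 → Jun 16, 2225: 365 days.
Jun 16, 2225 → Jun 16, 2226: 365 days.
Jun 16, 2226 → Jun 16, 2227: 365 days.
Jun 16, 2227 → Jun 16, 2228: 366 days (Feb 29, 2228 is in that span).
Jun 16, 2228 → Jun 16, 2229: 365 days.
Jun 16, 2229 → Jun 16, 2230: 365 days.
Jun 16, 2230 → Jun 16, 2231: 365 days.
Jun 16, 2231 → Jun 16, 2232: 366 days (Feb 29, 2232 is in that span).
Jun 16, 2232 → Jun 16, 2233: 365 days.
Jun 16, 2233 → Jun 16, 2234: 365 days.
Jun 16, 2234 → Jun 16, 2235: 365 days.
Jun 16, 2235 → Jun 16, 2236: 366 days (Feb 29, 2236 is in that span).
Jun 16, 2236 → Jun 16, 2237: 365 days.
Jun 16, 2237 → Jul 16, 2237: 30 days (June has 30).
Jul 16, 2237 → Aug 16, 2237: 31 days (July has 31).
Aug 16, 2237 → Sep 16, 2237: 31 days (August has 31).
Sep 16, 2237 → Oct 16, 2237: 30 days (September has 30).
Oct 16, 2237 → Nov 16, 2237: 31 days (October has 31).
Nov 16, 2237 → Dec 16, 2237: 30 days (November has 30).
Dec 16, 2237 → Jan 16, 2238: 31 days (December has 31).
Jan 16, 2238 → Feb 16, 2238: 31 days (January has 31).
Feb 16, 2238 → Mar 16, 2238: 28 days (February has 28).
Mar 16, 2238 → Mar 22, 2238: 6 days.
Total: 5393 days.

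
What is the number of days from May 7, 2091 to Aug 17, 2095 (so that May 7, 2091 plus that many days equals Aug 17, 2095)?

1563

May 7, 2091 → May 7, 2092: 366 days (Feb 29, 2092 is in that span).
May 7, 2092 → May 7, 2093: 365 days.
May 7, 2093 → May 7, 2094: 365 days.
May 7, 2094 → May 7, 2095: 365 days.
May 7, 2095 → Jun 7, 2095: 31 days (May has 31).
Jun 7, 2095 → Jul 7, 2095: 30 days (June has 30).
Jul 7, 2095 → Aug 7, 2095: 31 days (July has 31).
Aug 7, 2095 → Aug 17, 2095: 10 days.
Total: 1563 days.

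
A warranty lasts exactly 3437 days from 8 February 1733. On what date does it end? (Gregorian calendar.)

+365 (one year) → Feb 8, 1734 (3072 left).
+365 (one year) → Feb 8, 1735 (2707 left).
+365 (one year) → Feb 8, 1736 (2342 left).
+366 (one year; includes Feb 29, 1736) → Feb 8, 1737 (1976 left).
+365 (one year) → Feb 8, 1738 (1611 left).
+365 (one year) → Feb 8, 1739 (1246 left).
+365 (one year) → Feb 8, 1740 (881 left).
+366 (one year; includes Feb 29, 1740) → Feb 8, 1741 (515 left).
+365 (one year) → Feb 8, 1742 (150 left).
Feb has 28 days: +21 → Mar 1, 1742 (129 left).
Mar has 31 days: +31 → Apr 1, 1742 (98 left).
Apr has 30 days: +30 → May 1, 1742 (68 left).
May has 31 days: +31 → Jun 1, 1742 (37 left).
Jun has 30 days: +30 → Jul 1, 1742 (7 left).
+7 → Jul 8, 1742.

July 8, 1742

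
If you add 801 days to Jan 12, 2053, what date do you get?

March 24, 2055

+365 (one year) → Jan 12, 2054 (436 left).
+365 (one year) → Jan 12, 2055 (71 left).
Jan has 31 days: +20 → Feb 1, 2055 (51 left).
Feb has 28 days: +28 → Mar 1, 2055 (23 left).
+23 → Mar 24, 2055.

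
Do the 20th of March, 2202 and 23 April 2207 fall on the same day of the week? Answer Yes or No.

From Mar 20, 2202 to Apr 23, 2207 is 1860 days.
1860 mod 7 = 5, so they are different weekdays.
(Mar 20, 2202 is a Saturday; Apr 23, 2207 is a Thursday.)

No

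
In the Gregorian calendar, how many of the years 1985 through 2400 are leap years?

Multiples of 4 in [1985,2400]: 104.
Of those, multiples of 100: 5 (not leap unless ÷400).
Multiples of 400: 2.
Leap years = 104 − 5 + 2 = 101.

101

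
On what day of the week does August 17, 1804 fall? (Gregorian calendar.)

Friday

Doomsday rule: the anchor day for the 1800s is Friday. For year 04: 4÷12 = 0 r 4, and 4÷4 = 1, so 0+4+1 = 5.
Friday + 5 ≡ Wednesday — that's 1804's doomsday.
In August the doomsday date is Aug 8.
Aug 17 is 9 days after Aug 8; 9 mod 7 = 2, so Wednesday + 2 = Friday.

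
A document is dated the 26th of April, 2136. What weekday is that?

Doomsday rule: the anchor day for the 2100s is Sunday. For year 36: 36÷12 = 3 r 0, and 0÷4 = 0, so 3+0+0 = 3.
Sunday + 3 ≡ Wednesday — that's 2136's doomsday.
In April the doomsday date is Apr 4.
Apr 26 is 22 days after Apr 4; 22 mod 7 = 1, so Wednesday + 1 = Thursday.

Thursday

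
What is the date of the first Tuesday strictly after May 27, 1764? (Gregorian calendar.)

May 27, 1764 is a Sunday.
From Sunday to the next Tuesday is 2 days.
May 27, 1764 + 2 = May 29, 1764.

May 29, 1764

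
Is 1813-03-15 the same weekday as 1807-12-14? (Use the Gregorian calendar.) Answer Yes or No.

Yes

From Dec 14, 1807 to Mar 15, 1813 is 1918 days.
1918 mod 7 = 0, so they are the same weekday.
(Dec 14, 1807 is a Monday; Mar 15, 1813 is a Monday.)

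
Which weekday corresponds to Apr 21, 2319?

Monday

Doomsday rule: the anchor day for the 2300s is Wednesday. For year 19: 19÷12 = 1 r 7, and 7÷4 = 1, so 1+7+1 = 9.
Wednesday + 9 ≡ Friday — that's 2319's doomsday.
In April the doomsday date is Apr 4.
Apr 21 is 17 days after Apr 4; 17 mod 7 = 3, so Friday + 3 = Monday.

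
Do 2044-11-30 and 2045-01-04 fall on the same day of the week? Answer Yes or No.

Yes

From Nov 30, 2044 to Jan 4, 2045 is 35 days.
35 mod 7 = 0, so they are the same weekday.
(Nov 30, 2044 is a Wednesday; Jan 4, 2045 is a Wednesday.)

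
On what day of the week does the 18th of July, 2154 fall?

Thursday

Doomsday rule: the anchor day for the 2100s is Sunday. For year 54: 54÷12 = 4 r 6, and 6÷4 = 1, so 4+6+1 = 11.
Sunday + 11 ≡ Thursday — that's 2154's doomsday.
In July the doomsday date is Jul 11.
Jul 18 is 7 days after Jul 11; 7 mod 7 = 0, so Thursday + 0 = Thursday.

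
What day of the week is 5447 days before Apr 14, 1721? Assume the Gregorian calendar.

First find the weekday of Apr 14, 1721. Doomsday rule: the anchor day for the 1700s is Sunday. For year 21: 21÷12 = 1 r 9, and 9÷4 = 2, so 1+9+2 = 12.
Sunday + 12 ≡ Friday — that's 1721's doomsday.
In April the doomsday date is Apr 4.
Apr 14 is 10 days after Apr 4; 10 mod 7 = 3, so Friday + 3 = Monday.
5447 mod 7 = 1, so 5447 days before a Monday is Monday − 1 = Sunday.

Sunday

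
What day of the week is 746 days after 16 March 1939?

Monday

Mar 16, 1939 is a Thursday.
746 mod 7 = 4, so 746 days after a Thursday is Thursday + 4 = Monday.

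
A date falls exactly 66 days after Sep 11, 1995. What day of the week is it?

Sep 11, 1995 is a Monday.
66 mod 7 = 3, so 66 days after a Monday is Monday + 3 = Thursday.

Thursday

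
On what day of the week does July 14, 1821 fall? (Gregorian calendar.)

Saturday

Doomsday rule: the anchor day for the 1800s is Friday. For year 21: 21÷12 = 1 r 9, and 9÷4 = 2, so 1+9+2 = 12.
Friday + 12 ≡ Wednesday — that's 1821's doomsday.
In July the doomsday date is Jul 11.
Jul 14 is 3 days after Jul 11; 3 mod 7 = 3, so Wednesday + 3 = Saturday.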